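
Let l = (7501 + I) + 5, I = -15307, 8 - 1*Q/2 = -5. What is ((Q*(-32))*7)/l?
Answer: 5824/7801 ≈ 0.74657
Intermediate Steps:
Q = 26 (Q = 16 - 2*(-5) = 16 + 10 = 26)
l = -7801 (l = (7501 - 15307) + 5 = -7806 + 5 = -7801)
((Q*(-32))*7)/l = ((26*(-32))*7)/(-7801) = -832*7*(-1/7801) = -5824*(-1/7801) = 5824/7801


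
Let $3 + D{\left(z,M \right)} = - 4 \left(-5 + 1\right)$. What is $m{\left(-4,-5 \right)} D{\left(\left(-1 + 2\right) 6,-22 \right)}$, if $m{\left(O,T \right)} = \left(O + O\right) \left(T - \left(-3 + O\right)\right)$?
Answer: $-208$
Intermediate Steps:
$D{\left(z,M \right)} = 13$ ($D{\left(z,M \right)} = -3 - 4 \left(-5 + 1\right) = -3 - -16 = -3 + 16 = 13$)
$m{\left(O,T \right)} = 2 O \left(3 + T - O\right)$
$m{\left(-4,-5 \right)} D{\left(\left(-1 + 2\right) 6,-22 \right)} = 2 \left(-4\right) \left(3 - 5 - -4\right) 13 = 2 \left(-4\right) \left(3 - 5 + 4\right) 13 = 2 \left(-4\right) 2 \cdot 13 = \left(-16\right) 13 = -208$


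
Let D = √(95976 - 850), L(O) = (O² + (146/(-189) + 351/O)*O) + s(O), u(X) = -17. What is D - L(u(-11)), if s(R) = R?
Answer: -120229/189 + √95126 ≈ -327.71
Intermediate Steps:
L(O) = O + O² + O*(-146/189 + 351/O) (L(O) = (O² + (146/(-189) + 351/O)*O) + O = (O² + (146*(-1/189) + 351/O)*O) + O = (O² + (-146/189 + 351/O)*O) + O = (O² + O*(-146/189 + 351/O)) + O = O + O² + O*(-146/189 + 351/O))
D = √95126 ≈ 308.42
D - L(u(-11)) = √95126 - (351 + (-17)² + (43/189)*(-17)) = √95126 - (351 + 289 - 731/189) = √95126 - 1*120229/189 = √95126 - 120229/189 = -120229/189 + √95126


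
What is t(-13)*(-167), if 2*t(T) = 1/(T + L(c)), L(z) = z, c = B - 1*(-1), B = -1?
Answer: 167/26 ≈ 6.4231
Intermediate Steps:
c = 0 (c = -1 - 1*(-1) = -1 + 1 = 0)
t(T) = 1/(2*T) (t(T) = 1/(2*(T + 0)) = 1/(2*T))
t(-13)*(-167) = ((½)/(-13))*(-167) = ((½)*(-1/13))*(-167) = -1/26*(-167) = 167/26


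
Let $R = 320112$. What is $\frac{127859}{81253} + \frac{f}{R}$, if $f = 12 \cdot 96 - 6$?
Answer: $\frac{6837052691}{4335010056} \approx 1.5772$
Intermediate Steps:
$f = 1146$ ($f = 1152 - 6 = 1146$)
$\frac{127859}{81253} + \frac{f}{R} = \frac{127859}{81253} + \frac{1146}{320112} = 127859 \cdot \frac{1}{81253} + 1146 \cdot \frac{1}{320112} = \frac{127859}{81253} + \frac{191}{53352} = \frac{6837052691}{4335010056}$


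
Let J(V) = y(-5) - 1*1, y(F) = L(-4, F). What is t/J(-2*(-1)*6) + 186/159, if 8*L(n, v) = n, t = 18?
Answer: -574/53 ≈ -10.830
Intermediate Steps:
L(n, v) = n/8
y(F) = -½ (y(F) = (⅛)*(-4) = -½)
J(V) = -3/2 (J(V) = -½ - 1*1 = -½ - 1 = -3/2)
t/J(-2*(-1)*6) + 186/159 = 18/(-3/2) + 186/159 = 18*(-⅔) + 186*(1/159) = -12 + 62/53 = -574/53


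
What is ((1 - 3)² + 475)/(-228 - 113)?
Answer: -479/341 ≈ -1.4047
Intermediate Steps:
((1 - 3)² + 475)/(-228 - 113) = ((-2)² + 475)/(-341) = (4 + 475)*(-1/341) = 479*(-1/341) = -479/341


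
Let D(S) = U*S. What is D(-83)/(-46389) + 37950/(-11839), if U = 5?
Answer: -1755549365/549199371 ≈ -3.1966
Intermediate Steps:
D(S) = 5*S
D(-83)/(-46389) + 37950/(-11839) = (5*(-83))/(-46389) + 37950/(-11839) = -415*(-1/46389) + 37950*(-1/11839) = 415/46389 - 37950/11839 = -1755549365/549199371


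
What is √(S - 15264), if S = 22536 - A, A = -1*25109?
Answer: √32381 ≈ 179.95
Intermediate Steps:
A = -25109
S = 47645 (S = 22536 - 1*(-25109) = 22536 + 25109 = 47645)
√(S - 15264) = √(47645 - 15264) = √32381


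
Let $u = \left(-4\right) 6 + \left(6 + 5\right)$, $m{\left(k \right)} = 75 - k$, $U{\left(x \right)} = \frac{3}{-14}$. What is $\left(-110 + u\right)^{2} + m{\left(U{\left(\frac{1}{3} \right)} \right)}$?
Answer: $\frac{212859}{14} \approx 15204.0$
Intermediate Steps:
$U{\left(x \right)} = - \frac{3}{14}$ ($U{\left(x \right)} = 3 \left(- \frac{1}{14}\right) = - \frac{3}{14}$)
$u = -13$ ($u = -24 + 11 = -13$)
$\left(-110 + u\right)^{2} + m{\left(U{\left(\frac{1}{3} \right)} \right)} = \left(-110 - 13\right)^{2} + \left(75 - - \frac{3}{14}\right) = \left(-123\right)^{2} + \left(75 + \frac{3}{14}\right) = 15129 + \frac{1053}{14} = \frac{212859}{14}$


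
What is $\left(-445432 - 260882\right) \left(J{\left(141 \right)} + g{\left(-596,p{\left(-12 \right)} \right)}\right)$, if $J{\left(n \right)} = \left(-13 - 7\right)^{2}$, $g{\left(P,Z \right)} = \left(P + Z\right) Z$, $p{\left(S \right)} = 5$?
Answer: $1804632270$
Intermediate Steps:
$g{\left(P,Z \right)} = Z \left(P + Z\right)$
$J{\left(n \right)} = 400$ ($J{\left(n \right)} = \left(-20\right)^{2} = 400$)
$\left(-445432 - 260882\right) \left(J{\left(141 \right)} + g{\left(-596,p{\left(-12 \right)} \right)}\right) = \left(-445432 - 260882\right) \left(400 + 5 \left(-596 + 5\right)\right) = - 706314 \left(400 + 5 \left(-591\right)\right) = - 706314 \left(400 - 2955\right) = \left(-706314\right) \left(-2555\right) = 1804632270$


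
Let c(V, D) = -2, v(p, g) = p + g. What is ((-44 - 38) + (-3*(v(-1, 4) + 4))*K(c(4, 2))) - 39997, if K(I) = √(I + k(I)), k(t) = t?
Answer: -40079 - 42*I ≈ -40079.0 - 42.0*I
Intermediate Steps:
v(p, g) = g + p
K(I) = √2*√I (K(I) = √(I + I) = √(2*I) = √2*√I)
((-44 - 38) + (-3*(v(-1, 4) + 4))*K(c(4, 2))) - 39997 = ((-44 - 38) + (-3*((4 - 1) + 4))*(√2*√(-2))) - 39997 = (-82 + (-3*(3 + 4))*(√2*(I*√2))) - 39997 = (-82 + (-3*7)*(2*I)) - 39997 = (-82 - 42*I) - 39997 = -40079 - 42*I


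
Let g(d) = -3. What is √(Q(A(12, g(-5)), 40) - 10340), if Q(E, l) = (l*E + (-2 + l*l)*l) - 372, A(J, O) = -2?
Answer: 2*√13282 ≈ 230.50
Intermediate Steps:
Q(E, l) = -372 + E*l + l*(-2 + l²) (Q(E, l) = (E*l + (-2 + l²)*l) - 372 = (E*l + l*(-2 + l²)) - 372 = -372 + E*l + l*(-2 + l²))
√(Q(A(12, g(-5)), 40) - 10340) = √((-372 + 40³ - 2*40 - 2*40) - 10340) = √((-372 + 64000 - 80 - 80) - 10340) = √(63468 - 10340) = √53128 = 2*√13282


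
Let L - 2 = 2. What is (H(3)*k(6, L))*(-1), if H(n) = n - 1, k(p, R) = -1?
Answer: 2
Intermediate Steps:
L = 4 (L = 2 + 2 = 4)
H(n) = -1 + n
(H(3)*k(6, L))*(-1) = ((-1 + 3)*(-1))*(-1) = (2*(-1))*(-1) = -2*(-1) = 2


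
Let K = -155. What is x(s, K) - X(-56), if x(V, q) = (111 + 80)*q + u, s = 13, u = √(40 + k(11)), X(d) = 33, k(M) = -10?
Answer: -29638 + √30 ≈ -29633.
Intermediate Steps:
u = √30 (u = √(40 - 10) = √30 ≈ 5.4772)
x(V, q) = √30 + 191*q (x(V, q) = (111 + 80)*q + √30 = 191*q + √30 = √30 + 191*q)
x(s, K) - X(-56) = (√30 + 191*(-155)) - 1*33 = (√30 - 29605) - 33 = (-29605 + √30) - 33 = -29638 + √30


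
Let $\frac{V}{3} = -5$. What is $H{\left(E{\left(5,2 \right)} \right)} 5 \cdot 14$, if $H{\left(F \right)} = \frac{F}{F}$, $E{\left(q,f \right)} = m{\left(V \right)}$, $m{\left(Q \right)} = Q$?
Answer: $70$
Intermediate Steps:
$V = -15$ ($V = 3 \left(-5\right) = -15$)
$E{\left(q,f \right)} = -15$
$H{\left(F \right)} = 1$
$H{\left(E{\left(5,2 \right)} \right)} 5 \cdot 14 = 1 \cdot 5 \cdot 14 = 5 \cdot 14 = 70$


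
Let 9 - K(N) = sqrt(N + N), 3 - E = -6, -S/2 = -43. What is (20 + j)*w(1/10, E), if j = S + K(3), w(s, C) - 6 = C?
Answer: 1725 - 15*sqrt(6) ≈ 1688.3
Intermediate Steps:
S = 86 (S = -2*(-43) = 86)
E = 9 (E = 3 - 1*(-6) = 3 + 6 = 9)
w(s, C) = 6 + C
K(N) = 9 - sqrt(2)*sqrt(N) (K(N) = 9 - sqrt(N + N) = 9 - sqrt(2*N) = 9 - sqrt(2)*sqrt(N))
j = 95 - sqrt(6) (j = 86 + (9 - sqrt(2)*sqrt(3)) = 86 + (9 - sqrt(6)) = 95 - sqrt(6) ≈ 92.551)
(20 + j)*w(1/10, E) = (20 + (95 - sqrt(6)))*(6 + 9) = (115 - sqrt(6))*15 = 1725 - 15*sqrt(6)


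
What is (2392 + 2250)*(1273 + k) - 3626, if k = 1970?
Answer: 15050380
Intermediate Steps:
(2392 + 2250)*(1273 + k) - 3626 = (2392 + 2250)*(1273 + 1970) - 3626 = 4642*3243 - 3626 = 15054006 - 3626 = 15050380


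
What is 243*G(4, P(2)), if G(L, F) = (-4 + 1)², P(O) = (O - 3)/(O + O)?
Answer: 2187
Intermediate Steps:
P(O) = (-3 + O)/(2*O) (P(O) = (-3 + O)/((2*O)) = (-3 + O)*(1/(2*O)) = (-3 + O)/(2*O))
G(L, F) = 9 (G(L, F) = (-3)² = 9)
243*G(4, P(2)) = 243*9 = 2187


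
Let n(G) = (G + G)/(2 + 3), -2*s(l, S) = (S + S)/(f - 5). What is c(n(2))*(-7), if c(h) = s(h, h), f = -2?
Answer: -4/5 ≈ -0.80000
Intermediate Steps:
s(l, S) = S/7 (s(l, S) = -(S + S)/(2*(-2 - 5)) = -2*S/(2*(-7)) = -2*S*(-1)/(2*7) = -(-1)*S/7 = S/7)
n(G) = 2*G/5 (n(G) = (2*G)/5 = (2*G)*(1/5) = 2*G/5)
c(h) = h/7
c(n(2))*(-7) = (((2/5)*2)/7)*(-7) = ((1/7)*(4/5))*(-7) = (4/35)*(-7) = -4/5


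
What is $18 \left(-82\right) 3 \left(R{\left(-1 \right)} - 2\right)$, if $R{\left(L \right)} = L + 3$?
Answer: $0$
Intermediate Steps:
$R{\left(L \right)} = 3 + L$
$18 \left(-82\right) 3 \left(R{\left(-1 \right)} - 2\right) = 18 \left(-82\right) 3 \left(\left(3 - 1\right) - 2\right) = - 1476 \cdot 3 \left(2 - 2\right) = - 1476 \cdot 3 \cdot 0 = \left(-1476\right) 0 = 0$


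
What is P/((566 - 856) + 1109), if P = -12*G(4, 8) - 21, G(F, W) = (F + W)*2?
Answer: -103/273 ≈ -0.37729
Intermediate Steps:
G(F, W) = 2*F + 2*W
P = -309 (P = -12*(2*4 + 2*8) - 21 = -12*(8 + 16) - 21 = -12*24 - 21 = -288 - 21 = -309)
P/((566 - 856) + 1109) = -309/((566 - 856) + 1109) = -309/(-290 + 1109) = -309/819 = -309*1/819 = -103/273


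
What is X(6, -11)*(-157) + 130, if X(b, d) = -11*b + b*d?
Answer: 20854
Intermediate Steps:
X(6, -11)*(-157) + 130 = (6*(-11 - 11))*(-157) + 130 = (6*(-22))*(-157) + 130 = -132*(-157) + 130 = 20724 + 130 = 20854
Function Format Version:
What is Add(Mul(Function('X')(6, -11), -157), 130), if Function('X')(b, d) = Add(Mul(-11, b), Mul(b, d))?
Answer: 20854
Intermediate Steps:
Add(Mul(Function('X')(6, -11), -157), 130) = Add(Mul(Mul(6, Add(-11, -11)), -157), 130) = Add(Mul(Mul(6, -22), -157), 130) = Add(Mul(-132, -157), 130) = Add(20724, 130) = 20854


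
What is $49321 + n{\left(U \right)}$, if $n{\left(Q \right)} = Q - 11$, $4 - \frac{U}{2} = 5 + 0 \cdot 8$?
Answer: $49308$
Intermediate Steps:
$U = -2$ ($U = 8 - 2 \left(5 + 0 \cdot 8\right) = 8 - 2 \left(5 + 0\right) = 8 - 10 = -2$)
$n{\left(Q \right)} = -11 + Q$ ($n{\left(Q \right)} = Q - 11 = -11 + Q$)
$49321 + n{\left(U \right)} = 49321 - 13 = 49308$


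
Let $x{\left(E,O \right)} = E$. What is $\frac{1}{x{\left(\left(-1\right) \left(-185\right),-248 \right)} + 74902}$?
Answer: $\frac{1}{75087} \approx 1.3318 \cdot 10^{-5}$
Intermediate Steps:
$\frac{1}{x{\left(\left(-1\right) \left(-185\right),-248 \right)} + 74902} = \frac{1}{\left(-1\right) \left(-185\right) + 74902} = \frac{1}{185 + 74902} = \frac{1}{75087}$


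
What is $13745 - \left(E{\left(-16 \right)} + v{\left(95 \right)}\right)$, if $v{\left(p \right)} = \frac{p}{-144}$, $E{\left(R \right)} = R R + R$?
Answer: $\frac{1944815}{144} \approx 13506.0$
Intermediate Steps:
$E{\left(R \right)} = R + R^{2}$ ($E{\left(R \right)} = R^{2} + R = R + R^{2}$)
$v{\left(p \right)} = - \frac{p}{144}$ ($v{\left(p \right)} = p \left(- \frac{1}{144}\right) = - \frac{p}{144}$)
$13745 - \left(E{\left(-16 \right)} + v{\left(95 \right)}\right) = 13745 - \left(- 16 \left(1 - 16\right) - \frac{95}{144}\right) = 13745 - \left(\left(-16\right) \left(-15\right) - \frac{95}{144}\right) = 13745 - \left(240 - \frac{95}{144}\right) = 13745 - \frac{34465}{144} = \frac{1944815}{144}$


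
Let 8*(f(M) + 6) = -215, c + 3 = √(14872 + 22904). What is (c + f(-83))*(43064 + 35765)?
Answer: -22623923/8 + 315316*√2361 ≈ 1.2493e+7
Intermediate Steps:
c = -3 + 4*√2361 (c = -3 + √(14872 + 22904) = -3 + √37776 = -3 + 4*√2361 ≈ 191.36)
f(M) = -263/8 (f(M) = -6 + (⅛)*(-215) = -6 - 215/8 = -263/8)
(c + f(-83))*(43064 + 35765) = ((-3 + 4*√2361) - 263/8)*(43064 + 35765) = (-287/8 + 4*√2361)*78829 = -22623923/8 + 315316*√2361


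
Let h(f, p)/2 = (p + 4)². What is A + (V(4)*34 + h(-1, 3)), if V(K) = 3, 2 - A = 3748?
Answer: -3546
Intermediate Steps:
A = -3746 (A = 2 - 1*3748 = 2 - 3748 = -3746)
h(f, p) = 2*(4 + p)² (h(f, p) = 2*(p + 4)² = 2*(4 + p)²)
A + (V(4)*34 + h(-1, 3)) = -3746 + (3*34 + 2*(4 + 3)²) = -3746 + (102 + 2*7²) = -3746 + (102 + 2*49) = -3746 + (102 + 98) = -3746 + 200 = -3546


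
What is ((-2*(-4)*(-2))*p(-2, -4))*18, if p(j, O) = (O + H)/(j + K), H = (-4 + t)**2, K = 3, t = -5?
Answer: -22176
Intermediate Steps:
H = 81 (H = (-4 - 5)**2 = (-9)**2 = 81)
p(j, O) = (81 + O)/(3 + j) (p(j, O) = (O + 81)/(j + 3) = (81 + O)/(3 + j))
((-2*(-4)*(-2))*p(-2, -4))*18 = ((-2*(-4)*(-2))*((81 - 4)/(3 - 2)))*18 = ((8*(-2))*(77/1))*18 = -16*77*18 = -1232*18 = -22176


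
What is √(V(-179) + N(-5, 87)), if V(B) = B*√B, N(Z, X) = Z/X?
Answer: √(-435 - 1354851*I*√179)/87 ≈ 34.603 - 34.604*I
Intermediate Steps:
V(B) = B^(3/2)
√(V(-179) + N(-5, 87)) = √((-179)^(3/2) - 5/87) = √(-179*I*√179 - 5*1/87) = √(-179*I*√179 - 5/87) = √(-5/87 - 179*I*√179)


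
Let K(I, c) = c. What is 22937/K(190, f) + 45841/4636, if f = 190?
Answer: 3027519/23180 ≈ 130.61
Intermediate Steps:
22937/K(190, f) + 45841/4636 = 22937/190 + 45841/4636 = 3027519/23180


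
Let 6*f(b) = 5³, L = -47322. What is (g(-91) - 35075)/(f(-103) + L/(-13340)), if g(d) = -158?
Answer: -352506165/243929 ≈ -1445.1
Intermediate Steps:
f(b) = 125/6 (f(b) = (⅙)*5³ = (⅙)*125 = 125/6)
(g(-91) - 35075)/(f(-103) + L/(-13340)) = (-158 - 35075)/(125/6 - 47322/(-13340)) = -35233/(125/6 - 47322*(-1/13340)) = -35233/(125/6 + 23661/6670) = -35233/243929/10005 = -35233*10005/243929 = -352506165/243929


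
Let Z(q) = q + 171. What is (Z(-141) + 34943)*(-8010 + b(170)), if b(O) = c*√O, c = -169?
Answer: -280133730 - 5910437*√170 ≈ -3.5720e+8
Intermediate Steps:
Z(q) = 171 + q
b(O) = -169*√O
(Z(-141) + 34943)*(-8010 + b(170)) = ((171 - 141) + 34943)*(-8010 - 169*√170) = (30 + 34943)*(-8010 - 169*√170) = 34973*(-8010 - 169*√170) = -280133730 - 5910437*√170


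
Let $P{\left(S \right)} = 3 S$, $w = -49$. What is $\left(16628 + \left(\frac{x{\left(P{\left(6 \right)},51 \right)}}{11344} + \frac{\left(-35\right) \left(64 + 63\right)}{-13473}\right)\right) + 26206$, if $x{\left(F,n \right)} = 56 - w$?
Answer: $\frac{6546702394553}{152837712} \approx 42834.0$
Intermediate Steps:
$x{\left(F,n \right)} = 105$ ($x{\left(F,n \right)} = 56 - -49 = 56 + 49 = 105$)
$\left(16628 + \left(\frac{x{\left(P{\left(6 \right)},51 \right)}}{11344} + \frac{\left(-35\right) \left(64 + 63\right)}{-13473}\right)\right) + 26206 = \left(16628 + \left(\frac{105}{11344} + \frac{\left(-35\right) \left(64 + 63\right)}{-13473}\right)\right) + 26206 = \left(16628 + \left(105 \cdot \frac{1}{11344} + \left(-35\right) 127 \left(- \frac{1}{13473}\right)\right)\right) + 26206 = \left(16628 + \left(\frac{105}{11344} - - \frac{4445}{13473}\right)\right) + 26206 = \left(16628 + \left(\frac{105}{11344} + \frac{4445}{13473}\right)\right) + 26206 = \left(16628 + \frac{51838745}{152837712}\right) + 26206 = \frac{2541437313881}{152837712} + 26206 = \frac{6546702394553}{152837712}$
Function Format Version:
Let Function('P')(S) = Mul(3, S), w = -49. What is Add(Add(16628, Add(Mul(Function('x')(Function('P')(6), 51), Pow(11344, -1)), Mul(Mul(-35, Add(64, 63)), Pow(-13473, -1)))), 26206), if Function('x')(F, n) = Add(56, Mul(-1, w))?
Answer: Rational(6546702394553, 152837712) ≈ 42834.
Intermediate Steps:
Function('x')(F, n) = 105 (Function('x')(F, n) = Add(56, Mul(-1, -49)) = Add(56, 49) = 105)
Add(Add(16628, Add(Mul(Function('x')(Function('P')(6), 51), Pow(11344, -1)), Mul(Mul(-35, Add(64, 63)), Pow(-13473, -1)))), 26206) = Add(Add(16628, Add(Mul(105, Pow(11344, -1)), Mul(Mul(-35, Add(64, 63)), Pow(-13473, -1)))), 26206) = Add(Add(16628, Add(Mul(105, Rational(1, 11344)), Mul(Mul(-35, 127), Rational(-1, 13473)))), 26206) = Add(Add(16628, Add(Rational(105, 11344), Mul(-4445, Rational(-1, 13473)))), 26206) = Add(Add(16628, Add(Rational(105, 11344), Rational(4445, 13473))), 26206) = Add(Add(16628, Rational(51838745, 152837712)), 26206) = Add(Rational(2541437313881, 152837712), 26206) = Rational(6546702394553, 152837712)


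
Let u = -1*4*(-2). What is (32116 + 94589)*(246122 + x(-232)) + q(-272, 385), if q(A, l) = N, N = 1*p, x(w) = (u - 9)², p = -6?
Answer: 31185014709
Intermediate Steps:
u = 8 (u = -4*(-2) = 8)
x(w) = 1 (x(w) = (8 - 9)² = (-1)² = 1)
N = -6 (N = 1*(-6) = -6)
q(A, l) = -6
(32116 + 94589)*(246122 + x(-232)) + q(-272, 385) = (32116 + 94589)*(246122 + 1) - 6 = 126705*246123 - 6 = 31185014715 - 6 = 31185014709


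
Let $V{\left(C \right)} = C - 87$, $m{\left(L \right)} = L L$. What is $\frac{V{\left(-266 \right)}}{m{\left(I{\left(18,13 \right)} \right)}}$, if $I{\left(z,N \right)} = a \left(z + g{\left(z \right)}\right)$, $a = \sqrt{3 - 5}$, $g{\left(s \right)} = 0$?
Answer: $\frac{353}{648} \approx 0.54475$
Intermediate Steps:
$a = i \sqrt{2}$ ($a = \sqrt{-2} = i \sqrt{2} \approx 1.4142 i$)
$I{\left(z,N \right)} = i z \sqrt{2}$ ($I{\left(z,N \right)} = i \sqrt{2} \left(z + 0\right) = i \sqrt{2} z = i z \sqrt{2}$)
$m{\left(L \right)} = L^{2}$
$V{\left(C \right)} = -87 + C$ ($V{\left(C \right)} = C - 87 = -87 + C$)
$\frac{V{\left(-266 \right)}}{m{\left(I{\left(18,13 \right)} \right)}} = \frac{-87 - 266}{\left(i 18 \sqrt{2}\right)^{2}} = - \frac{353}{\left(18 i \sqrt{2}\right)^{2}} = - \frac{353}{-648} = \left(-353\right) \left(- \frac{1}{648}\right) = \frac{353}{648}$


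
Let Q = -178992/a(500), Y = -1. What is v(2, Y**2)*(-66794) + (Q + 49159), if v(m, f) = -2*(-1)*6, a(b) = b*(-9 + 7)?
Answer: -94023751/125 ≈ -7.5219e+5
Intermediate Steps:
a(b) = -2*b (a(b) = b*(-2) = -2*b)
v(m, f) = 12 (v(m, f) = 2*6 = 12)
Q = 22374/125 (Q = -178992/((-2*500)) = -178992/(-1000) = -178992*(-1/1000) = 22374/125 ≈ 178.99)
v(2, Y**2)*(-66794) + (Q + 49159) = 12*(-66794) + (22374/125 + 49159) = -801528 + 6167249/125 = -94023751/125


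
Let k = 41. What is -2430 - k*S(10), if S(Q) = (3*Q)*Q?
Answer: -14730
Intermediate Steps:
S(Q) = 3*Q**2
-2430 - k*S(10) = -2430 - 41*3*10**2 = -2430 - 41*3*100 = -2430 - 41*300 = -2430 - 1*12300 = -2430 - 12300 = -14730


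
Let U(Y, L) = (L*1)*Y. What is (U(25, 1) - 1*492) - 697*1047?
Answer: -730226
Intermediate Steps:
U(Y, L) = L*Y
(U(25, 1) - 1*492) - 697*1047 = (1*25 - 1*492) - 697*1047 = (25 - 492) - 729759 = -467 - 729759 = -730226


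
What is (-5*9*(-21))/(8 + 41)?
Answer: 135/7 ≈ 19.286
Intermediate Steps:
(-5*9*(-21))/(8 + 41) = -45*(-21)/49 = 945*(1/49) = 135/7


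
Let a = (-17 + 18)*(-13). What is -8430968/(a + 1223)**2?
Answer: -2107742/366025 ≈ -5.7585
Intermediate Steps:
a = -13 (a = 1*(-13) = -13)
-8430968/(a + 1223)**2 = -8430968/(-13 + 1223)**2 = -8430968/(1210**2) = -8430968/1464100 = -8430968*1/1464100 = -2107742/366025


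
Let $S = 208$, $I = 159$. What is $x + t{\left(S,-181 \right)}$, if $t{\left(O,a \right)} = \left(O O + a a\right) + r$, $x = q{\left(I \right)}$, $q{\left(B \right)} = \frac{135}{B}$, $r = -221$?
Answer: $\frac{4017657}{53} \approx 75805.0$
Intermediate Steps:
$x = \frac{45}{53}$ ($x = \frac{135}{159} = 135 \cdot \frac{1}{159} = \frac{45}{53} \approx 0.84906$)
$t{\left(O,a \right)} = -221 + O^{2} + a^{2}$ ($t{\left(O,a \right)} = \left(O O + a a\right) - 221 = \left(O^{2} + a^{2}\right) - 221 = -221 + O^{2} + a^{2}$)
$x + t{\left(S,-181 \right)} = \frac{45}{53} + \left(-221 + 208^{2} + \left(-181\right)^{2}\right) = \frac{45}{53} + \left(-221 + 43264 + 32761\right) = \frac{45}{53} + 75804 = \frac{4017657}{53}$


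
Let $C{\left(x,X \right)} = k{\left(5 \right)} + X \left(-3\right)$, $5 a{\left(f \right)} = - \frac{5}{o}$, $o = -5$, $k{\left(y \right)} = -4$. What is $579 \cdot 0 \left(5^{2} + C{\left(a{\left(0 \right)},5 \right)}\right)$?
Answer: $0$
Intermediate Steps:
$a{\left(f \right)} = \frac{1}{5}$ ($a{\left(f \right)} = \frac{\left(-5\right) \frac{1}{-5}}{5} = \frac{\left(-5\right) \left(- \frac{1}{5}\right)}{5} = \frac{1}{5} \cdot 1 = \frac{1}{5}$)
$C{\left(x,X \right)} = -4 - 3 X$ ($C{\left(x,X \right)} = -4 + X \left(-3\right) = -4 - 3 X$)
$579 \cdot 0 \left(5^{2} + C{\left(a{\left(0 \right)},5 \right)}\right) = 579 \cdot 0 \left(5^{2} - 19\right) = 579 \cdot 0 \left(25 - 19\right) = 579 \cdot 0 \cdot 6 = 579 \cdot 0 = 0$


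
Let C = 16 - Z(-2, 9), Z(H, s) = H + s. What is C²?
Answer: 81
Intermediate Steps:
C = 9 (C = 16 - (-2 + 9) = 16 - 1*7 = 16 - 7 = 9)
C² = 9² = 81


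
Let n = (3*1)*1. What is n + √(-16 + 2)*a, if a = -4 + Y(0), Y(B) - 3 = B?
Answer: 3 - I*√14 ≈ 3.0 - 3.7417*I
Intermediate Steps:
Y(B) = 3 + B
n = 3 (n = 3*1 = 3)
a = -1 (a = -4 + (3 + 0) = -4 + 3 = -1)
n + √(-16 + 2)*a = 3 + √(-16 + 2)*(-1) = 3 + √(-14)*(-1) = 3 + (I*√14)*(-1) = 3 - I*√14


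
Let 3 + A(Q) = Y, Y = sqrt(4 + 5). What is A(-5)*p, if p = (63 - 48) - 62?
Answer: 0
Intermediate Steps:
Y = 3 (Y = sqrt(9) = 3)
A(Q) = 0 (A(Q) = -3 + 3 = 0)
p = -47 (p = 15 - 62 = -47)
A(-5)*p = 0*(-47) = 0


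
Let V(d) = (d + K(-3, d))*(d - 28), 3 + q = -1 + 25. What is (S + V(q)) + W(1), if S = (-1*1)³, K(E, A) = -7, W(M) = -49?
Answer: -148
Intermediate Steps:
q = 21 (q = -3 + (-1 + 25) = -3 + 24 = 21)
S = -1 (S = (-1)³ = -1)
V(d) = (-28 + d)*(-7 + d) (V(d) = (d - 7)*(d - 28) = (-7 + d)*(-28 + d) = (-28 + d)*(-7 + d))
(S + V(q)) + W(1) = (-1 + (196 + 21² - 35*21)) - 49 = (-1 + (196 + 441 - 735)) - 49 = (-1 - 98) - 49 = -99 - 49 = -148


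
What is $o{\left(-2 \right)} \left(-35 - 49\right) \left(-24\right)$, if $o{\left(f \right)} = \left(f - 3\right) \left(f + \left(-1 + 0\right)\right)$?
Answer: $30240$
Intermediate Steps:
$o{\left(f \right)} = \left(-1 + f\right) \left(-3 + f\right)$ ($o{\left(f \right)} = \left(-3 + f\right) \left(f - 1\right) = \left(-3 + f\right) \left(-1 + f\right) = \left(-1 + f\right) \left(-3 + f\right)$)
$o{\left(-2 \right)} \left(-35 - 49\right) \left(-24\right) = \left(3 + \left(-2\right)^{2} - -8\right) \left(-35 - 49\right) \left(-24\right) = \left(3 + 4 + 8\right) \left(\left(-84\right) \left(-24\right)\right) = 15 \cdot 2016 = 30240$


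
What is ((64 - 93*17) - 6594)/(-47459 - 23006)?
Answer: 8111/70465 ≈ 0.11511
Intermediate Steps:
((64 - 93*17) - 6594)/(-47459 - 23006) = ((64 - 1581) - 6594)/(-70465) = (-1517 - 6594)*(-1/70465) = -8111*(-1/70465) = 8111/70465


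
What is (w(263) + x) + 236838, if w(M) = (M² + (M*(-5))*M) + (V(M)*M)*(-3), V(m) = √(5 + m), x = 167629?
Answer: 127791 - 1578*√67 ≈ 1.1487e+5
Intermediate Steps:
w(M) = -4*M² - 3*M*√(5 + M) (w(M) = (M² + (M*(-5))*M) + (√(5 + M)*M)*(-3) = (M² + (-5*M)*M) + (M*√(5 + M))*(-3) = (M² - 5*M²) - 3*M*√(5 + M) = -4*M² - 3*M*√(5 + M))
(w(263) + x) + 236838 = (-1*263*(3*√(5 + 263) + 4*263) + 167629) + 236838 = (-1*263*(3*√268 + 1052) + 167629) + 236838 = (-1*263*(3*(2*√67) + 1052) + 167629) + 236838 = (-1*263*(6*√67 + 1052) + 167629) + 236838 = (-1*263*(1052 + 6*√67) + 167629) + 236838 = ((-276676 - 1578*√67) + 167629) + 236838 = (-109047 - 1578*√67) + 236838 = 127791 - 1578*√67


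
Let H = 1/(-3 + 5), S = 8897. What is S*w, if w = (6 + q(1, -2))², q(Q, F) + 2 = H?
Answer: 720657/4 ≈ 1.8016e+5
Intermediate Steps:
H = ½ (H = 1/2 = ½ ≈ 0.50000)
q(Q, F) = -3/2 (q(Q, F) = -2 + ½ = -3/2)
w = 81/4 (w = (6 - 3/2)² = (9/2)² = 81/4 ≈ 20.250)
S*w = 8897*(81/4) = 720657/4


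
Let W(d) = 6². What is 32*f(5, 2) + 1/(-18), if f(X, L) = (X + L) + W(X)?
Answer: 24767/18 ≈ 1375.9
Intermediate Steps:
W(d) = 36
f(X, L) = 36 + L + X (f(X, L) = (X + L) + 36 = (L + X) + 36 = 36 + L + X)
32*f(5, 2) + 1/(-18) = 32*(36 + 2 + 5) + 1/(-18) = 32*43 - 1/18 = 1376 - 1/18 = 24767/18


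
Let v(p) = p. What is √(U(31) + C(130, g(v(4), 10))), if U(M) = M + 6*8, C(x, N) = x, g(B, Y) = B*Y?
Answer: √209 ≈ 14.457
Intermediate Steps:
U(M) = 48 + M (U(M) = M + 48 = 48 + M)
√(U(31) + C(130, g(v(4), 10))) = √((48 + 31) + 130) = √(79 + 130) = √209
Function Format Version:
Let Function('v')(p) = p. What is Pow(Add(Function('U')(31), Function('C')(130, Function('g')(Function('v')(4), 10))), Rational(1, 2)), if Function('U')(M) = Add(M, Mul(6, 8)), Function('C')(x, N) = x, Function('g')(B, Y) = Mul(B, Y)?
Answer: Pow(209, Rational(1, 2)) ≈ 14.457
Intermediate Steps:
Function('U')(M) = Add(48, M) (Function('U')(M) = Add(M, 48) = Add(48, M))
Pow(Add(Function('U')(31), Function('C')(130, Function('g')(Function('v')(4), 10))), Rational(1, 2)) = Pow(Add(Add(48, 31), 130), Rational(1, 2)) = Pow(Add(79, 130), Rational(1, 2)) = Pow(209, Rational(1, 2))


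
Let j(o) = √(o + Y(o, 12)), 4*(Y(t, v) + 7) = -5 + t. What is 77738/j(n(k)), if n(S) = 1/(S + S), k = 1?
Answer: -155476*I*√122/61 ≈ -28152.0*I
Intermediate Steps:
Y(t, v) = -33/4 + t/4 (Y(t, v) = -7 + (-5 + t)/4 = -7 + (-5/4 + t/4) = -33/4 + t/4)
n(S) = 1/(2*S)
j(o) = √(-33/4 + 5*o/4) (j(o) = √(o + (-33/4 + o/4)) = √(-33/4 + 5*o/4))
77738/j(n(k)) = 77738/((√(-33 + 5*((½)/1))/2)) = 77738/((√(-33 + 5*((½)*1))/2)) = 77738/((√(-33 + 5*(½))/2)) = 77738/((√(-33 + 5/2)/2)) = 77738/((√(-61/2)/2)) = 77738/(((I*√122/2)/2)) = 77738/((I*√122/4)) = 77738*(-2*I*√122/61) = -155476*I*√122/61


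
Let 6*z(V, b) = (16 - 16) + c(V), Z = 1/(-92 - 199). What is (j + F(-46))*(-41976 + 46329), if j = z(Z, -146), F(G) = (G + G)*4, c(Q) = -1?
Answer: -3205259/2 ≈ -1.6026e+6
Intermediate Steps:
Z = -1/291 (Z = 1/(-291) = -1/291 ≈ -0.0034364)
z(V, b) = -⅙ (z(V, b) = ((16 - 16) - 1)/6 = (0 - 1)/6 = (⅙)*(-1) = -⅙)
F(G) = 8*G (F(G) = (2*G)*4 = 8*G)
j = -⅙ ≈ -0.16667
(j + F(-46))*(-41976 + 46329) = (-⅙ + 8*(-46))*(-41976 + 46329) = (-⅙ - 368)*4353 = -2209/6*4353 = -3205259/2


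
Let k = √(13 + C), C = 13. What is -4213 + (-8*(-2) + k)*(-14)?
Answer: -4437 - 14*√26 ≈ -4508.4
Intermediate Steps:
k = √26 (k = √(13 + 13) = √26 ≈ 5.0990)
-4213 + (-8*(-2) + k)*(-14) = -4213 + (-8*(-2) + √26)*(-14) = -4213 + (16 + √26)*(-14) = -4213 + (-224 - 14*√26) = -4437 - 14*√26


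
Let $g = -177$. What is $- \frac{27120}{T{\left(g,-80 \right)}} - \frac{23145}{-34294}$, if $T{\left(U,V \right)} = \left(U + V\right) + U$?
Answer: $\frac{470049105}{7441798} \approx 63.163$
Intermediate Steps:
$T{\left(U,V \right)} = V + 2 U$
$- \frac{27120}{T{\left(g,-80 \right)}} - \frac{23145}{-34294} = - \frac{27120}{-80 + 2 \left(-177\right)} - \frac{23145}{-34294} = - \frac{27120}{-80 - 354} - - \frac{23145}{34294} = - \frac{27120}{-434} + \frac{23145}{34294} = \left(-27120\right) \left(- \frac{1}{434}\right) + \frac{23145}{34294} = \frac{13560}{217} + \frac{23145}{34294} = \frac{470049105}{7441798}$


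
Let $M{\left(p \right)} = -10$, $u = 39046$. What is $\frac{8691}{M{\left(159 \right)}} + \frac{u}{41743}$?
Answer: $- \frac{362397953}{417430} \approx -868.16$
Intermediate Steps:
$\frac{8691}{M{\left(159 \right)}} + \frac{u}{41743} = \frac{8691}{-10} + \frac{39046}{41743} = 8691 \left(- \frac{1}{10}\right) + 39046 \cdot \frac{1}{41743} = - \frac{8691}{10} + \frac{39046}{41743} = - \frac{362397953}{417430}$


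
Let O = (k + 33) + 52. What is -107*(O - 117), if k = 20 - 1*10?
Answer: 2354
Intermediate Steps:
k = 10 (k = 20 - 10 = 10)
O = 95 (O = (10 + 33) + 52 = 43 + 52 = 95)
-107*(O - 117) = -107*(95 - 117) = -107*(-22) = 2354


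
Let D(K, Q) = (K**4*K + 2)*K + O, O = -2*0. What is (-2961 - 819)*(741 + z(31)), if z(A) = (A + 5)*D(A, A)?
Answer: -120771512148420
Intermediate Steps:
O = 0
D(K, Q) = K*(2 + K**5) (D(K, Q) = (K**4*K + 2)*K + 0 = (K**5 + 2)*K + 0 = (2 + K**5)*K + 0 = K*(2 + K**5) + 0 = K*(2 + K**5))
z(A) = A*(2 + A**5)*(5 + A) (z(A) = (A + 5)*(A*(2 + A**5)) = (5 + A)*(A*(2 + A**5)) = A*(2 + A**5)*(5 + A))
(-2961 - 819)*(741 + z(31)) = (-2961 - 819)*(741 + 31*(2 + 31**5)*(5 + 31)) = -3780*(741 + 31*(2 + 28629151)*36) = -3780*(741 + 31*28629153*36) = -3780*(741 + 31950134748) = -3780*31950135489 = -120771512148420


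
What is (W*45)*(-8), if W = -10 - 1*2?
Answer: 4320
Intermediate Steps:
W = -12 (W = -10 - 2 = -12)
(W*45)*(-8) = -12*45*(-8) = -540*(-8) = 4320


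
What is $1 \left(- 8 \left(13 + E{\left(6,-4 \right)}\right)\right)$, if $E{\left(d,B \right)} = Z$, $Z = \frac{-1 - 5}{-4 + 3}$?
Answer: $-152$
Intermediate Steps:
$Z = 6$ ($Z = - \frac{6}{-1} = \left(-6\right) \left(-1\right) = 6$)
$E{\left(d,B \right)} = 6$
$1 \left(- 8 \left(13 + E{\left(6,-4 \right)}\right)\right) = 1 \left(- 8 \left(13 + 6\right)\right) = 1 \left(\left(-8\right) 19\right) = 1 \left(-152\right) = -152$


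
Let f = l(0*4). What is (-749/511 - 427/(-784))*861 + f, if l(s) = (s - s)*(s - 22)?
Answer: -926313/1168 ≈ -793.08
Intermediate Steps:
l(s) = 0 (l(s) = 0*(-22 + s) = 0)
f = 0
(-749/511 - 427/(-784))*861 + f = (-749/511 - 427/(-784))*861 + 0 = (-749*1/511 - 427*(-1/784))*861 + 0 = (-107/73 + 61/112)*861 + 0 = -7531/8176*861 + 0 = -926313/1168 + 0 = -926313/1168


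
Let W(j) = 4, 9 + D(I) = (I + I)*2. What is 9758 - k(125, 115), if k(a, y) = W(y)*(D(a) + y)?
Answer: 7334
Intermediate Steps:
D(I) = -9 + 4*I (D(I) = -9 + (I + I)*2 = -9 + (2*I)*2 = -9 + 4*I)
k(a, y) = -36 + 4*y + 16*a (k(a, y) = 4*((-9 + 4*a) + y) = 4*(-9 + y + 4*a) = -36 + 4*y + 16*a)
9758 - k(125, 115) = 9758 - (-36 + 4*115 + 16*125) = 9758 - (-36 + 460 + 2000) = 9758 - 1*2424 = 9758 - 2424 = 7334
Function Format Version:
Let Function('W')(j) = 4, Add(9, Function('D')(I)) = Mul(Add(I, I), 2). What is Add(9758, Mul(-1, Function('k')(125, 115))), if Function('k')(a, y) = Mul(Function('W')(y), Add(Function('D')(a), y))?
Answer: 7334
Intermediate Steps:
Function('D')(I) = Add(-9, Mul(4, I)) (Function('D')(I) = Add(-9, Mul(Add(I, I), 2)) = Add(-9, Mul(Mul(2, I), 2)) = Add(-9, Mul(4, I)))
Function('k')(a, y) = Add(-36, Mul(4, y), Mul(16, a)) (Function('k')(a, y) = Mul(4, Add(Add(-9, Mul(4, a)), y)) = Mul(4, Add(-9, y, Mul(4, a))) = Add(-36, Mul(4, y), Mul(16, a)))
Add(9758, Mul(-1, Function('k')(125, 115))) = Add(9758, Mul(-1, Add(-36, Mul(4, 115), Mul(16, 125)))) = Add(9758, Mul(-1, Add(-36, 460, 2000))) = Add(9758, Mul(-1, 2424)) = Add(9758, -2424) = 7334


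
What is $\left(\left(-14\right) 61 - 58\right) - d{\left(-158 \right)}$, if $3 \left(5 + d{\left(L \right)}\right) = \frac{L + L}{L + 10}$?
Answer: $- \frac{100756}{111} \approx -907.71$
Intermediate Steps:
$d{\left(L \right)} = -5 + \frac{2 L}{3 \left(10 + L\right)}$ ($d{\left(L \right)} = -5 + \frac{\left(L + L\right) \frac{1}{L + 10}}{3} = -5 + \frac{2 L \frac{1}{10 + L}}{3} = -5 + \frac{2 L}{3 \left(10 + L\right)}$)
$\left(\left(-14\right) 61 - 58\right) - d{\left(-158 \right)} = \left(\left(-14\right) 61 - 58\right) - \frac{-150 - -2054}{3 \left(10 - 158\right)} = \left(-854 - 58\right) - \frac{-150 + 2054}{3 \left(-148\right)} = -912 - \frac{1}{3} \left(- \frac{1}{148}\right) 1904 = -912 - - \frac{476}{111} = -912 + \frac{476}{111} = - \frac{100756}{111}$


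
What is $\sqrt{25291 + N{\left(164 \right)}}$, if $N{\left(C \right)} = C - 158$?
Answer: $\sqrt{25297} \approx 159.05$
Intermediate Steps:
$N{\left(C \right)} = -158 + C$
$\sqrt{25291 + N{\left(164 \right)}} = \sqrt{25291 + \left(-158 + 164\right)} = \sqrt{25291 + 6} = \sqrt{25297}$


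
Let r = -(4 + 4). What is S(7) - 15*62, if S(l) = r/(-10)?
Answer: -4646/5 ≈ -929.20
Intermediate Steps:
r = -8 (r = -1*8 = -8)
S(l) = ⅘ (S(l) = -8/(-10) = -8*(-⅒) = ⅘)
S(7) - 15*62 = ⅘ - 15*62 = ⅘ - 930 = -4646/5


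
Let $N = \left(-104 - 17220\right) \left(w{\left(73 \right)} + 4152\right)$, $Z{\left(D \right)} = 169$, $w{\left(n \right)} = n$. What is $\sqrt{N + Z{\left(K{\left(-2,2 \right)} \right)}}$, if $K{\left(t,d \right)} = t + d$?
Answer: $13 i \sqrt{433099} \approx 8555.3 i$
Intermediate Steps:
$K{\left(t,d \right)} = d + t$
$N = -73193900$ ($N = \left(-104 - 17220\right) \left(73 + 4152\right) = \left(-17324\right) 4225 = -73193900$)
$\sqrt{N + Z{\left(K{\left(-2,2 \right)} \right)}} = \sqrt{-73193900 + 169} = \sqrt{-73193731} = 13 i \sqrt{433099}$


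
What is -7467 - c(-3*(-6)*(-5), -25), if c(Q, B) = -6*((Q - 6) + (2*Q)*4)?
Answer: -12363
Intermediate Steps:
c(Q, B) = 36 - 54*Q (c(Q, B) = -6*((-6 + Q) + 8*Q) = -6*(-6 + 9*Q) = 36 - 54*Q)
-7467 - c(-3*(-6)*(-5), -25) = -7467 - (36 - 54*(-3*(-6))*(-5)) = -7467 - (36 - 972*(-5)) = -7467 - (36 - 54*(-90)) = -7467 - (36 + 4860) = -7467 - 1*4896 = -7467 - 4896 = -12363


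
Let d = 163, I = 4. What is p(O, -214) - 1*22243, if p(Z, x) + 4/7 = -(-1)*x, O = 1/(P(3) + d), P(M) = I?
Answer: -157203/7 ≈ -22458.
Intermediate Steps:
P(M) = 4
O = 1/167 (O = 1/(4 + 163) = 1/167 ≈ 0.0059880)
p(Z, x) = -4/7 + x (p(Z, x) = -4/7 - (-1)*x = -4/7 + x)
p(O, -214) - 1*22243 = (-4/7 - 214) - 1*22243 = -1502/7 - 22243 = -157203/7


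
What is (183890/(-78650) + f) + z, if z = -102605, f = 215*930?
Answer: 765600036/7865 ≈ 97343.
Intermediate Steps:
f = 199950
(183890/(-78650) + f) + z = (183890/(-78650) + 199950) - 102605 = (183890*(-1/78650) + 199950) - 102605 = (-18389/7865 + 199950) - 102605 = 1572588361/7865 - 102605 = 765600036/7865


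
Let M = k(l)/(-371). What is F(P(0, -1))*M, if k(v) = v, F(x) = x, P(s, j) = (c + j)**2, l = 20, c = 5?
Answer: -320/371 ≈ -0.86253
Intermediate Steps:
P(s, j) = (5 + j)**2
M = -20/371 (M = 20/(-371) = 20*(-1/371) = -20/371 ≈ -0.053908)
F(P(0, -1))*M = (5 - 1)**2*(-20/371) = 4**2*(-20/371) = 16*(-20/371) = -320/371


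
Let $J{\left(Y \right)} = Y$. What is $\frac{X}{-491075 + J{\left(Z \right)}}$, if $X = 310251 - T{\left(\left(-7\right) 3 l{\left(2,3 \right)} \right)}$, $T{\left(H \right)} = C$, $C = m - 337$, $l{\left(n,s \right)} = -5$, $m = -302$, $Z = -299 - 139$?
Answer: $- \frac{310890}{491513} \approx -0.63252$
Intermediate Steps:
$Z = -438$
$C = -639$ ($C = -302 - 337 = -639$)
$T{\left(H \right)} = -639$
$X = 310890$ ($X = 310251 - -639 = 310251 + 639 = 310890$)
$\frac{X}{-491075 + J{\left(Z \right)}} = \frac{310890}{-491075 - 438} = \frac{310890}{-491513} = 310890 \left(- \frac{1}{491513}\right) = - \frac{310890}{491513}$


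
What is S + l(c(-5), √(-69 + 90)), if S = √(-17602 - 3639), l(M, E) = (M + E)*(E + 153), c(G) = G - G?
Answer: 21 + 153*√21 + I*√21241 ≈ 722.13 + 145.74*I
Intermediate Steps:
c(G) = 0
l(M, E) = (153 + E)*(E + M) (l(M, E) = (E + M)*(153 + E) = (153 + E)*(E + M))
S = I*√21241 (S = √(-21241) = I*√21241 ≈ 145.74*I)
S + l(c(-5), √(-69 + 90)) = I*√21241 + ((√(-69 + 90))² + 153*√(-69 + 90) + 153*0 + √(-69 + 90)*0) = I*√21241 + ((√21)² + 153*√21 + 0 + √21*0) = I*√21241 + (21 + 153*√21 + 0 + 0) = I*√21241 + (21 + 153*√21) = 21 + 153*√21 + I*√21241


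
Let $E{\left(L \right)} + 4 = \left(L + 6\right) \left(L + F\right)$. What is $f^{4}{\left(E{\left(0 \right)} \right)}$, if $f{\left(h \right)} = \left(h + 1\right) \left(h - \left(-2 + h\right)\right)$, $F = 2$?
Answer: $104976$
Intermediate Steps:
$E{\left(L \right)} = -4 + \left(2 + L\right) \left(6 + L\right)$ ($E{\left(L \right)} = -4 + \left(L + 6\right) \left(L + 2\right) = -4 + \left(6 + L\right) \left(2 + L\right) = -4 + \left(2 + L\right) \left(6 + L\right)$)
$f{\left(h \right)} = 2 + 2 h$ ($f{\left(h \right)} = \left(1 + h\right) 2 = 2 + 2 h$)
$f^{4}{\left(E{\left(0 \right)} \right)} = \left(2 + 2 \left(8 + 0^{2} + 8 \cdot 0\right)\right)^{4} = \left(2 + 2 \left(8 + 0 + 0\right)\right)^{4} = \left(2 + 2 \cdot 8\right)^{4} = \left(2 + 16\right)^{4} = 18^{4} = 104976$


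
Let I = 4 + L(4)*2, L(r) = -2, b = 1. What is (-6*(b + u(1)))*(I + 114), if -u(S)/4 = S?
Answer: 2052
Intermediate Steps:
u(S) = -4*S
I = 0 (I = 4 - 2*2 = 4 - 4 = 0)
(-6*(b + u(1)))*(I + 114) = (-6*(1 - 4*1))*(0 + 114) = -6*(1 - 4)*114 = -6*(-3)*114 = 18*114 = 2052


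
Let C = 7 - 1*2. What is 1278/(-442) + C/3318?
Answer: -2119097/733278 ≈ -2.8899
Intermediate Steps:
C = 5 (C = 7 - 2 = 5)
1278/(-442) + C/3318 = 1278/(-442) + 5/3318 = 1278*(-1/442) + 5*(1/3318) = -639/221 + 5/3318 = -2119097/733278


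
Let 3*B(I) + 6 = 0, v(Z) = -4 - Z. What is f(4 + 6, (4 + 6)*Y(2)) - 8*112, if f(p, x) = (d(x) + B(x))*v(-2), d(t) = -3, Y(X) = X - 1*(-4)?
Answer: -886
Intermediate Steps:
B(I) = -2 (B(I) = -2 + (1/3)*0 = -2 + 0 = -2)
Y(X) = 4 + X (Y(X) = X + 4 = 4 + X)
f(p, x) = 10 (f(p, x) = (-3 - 2)*(-4 - 1*(-2)) = -5*(-4 + 2) = -5*(-2) = 10)
f(4 + 6, (4 + 6)*Y(2)) - 8*112 = 10 - 8*112 = 10 - 896 = -886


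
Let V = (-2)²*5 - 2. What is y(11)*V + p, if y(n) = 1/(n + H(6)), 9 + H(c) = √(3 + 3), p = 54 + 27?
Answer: 63 + 9*√6 ≈ 85.045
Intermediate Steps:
p = 81
H(c) = -9 + √6 (H(c) = -9 + √(3 + 3) = -9 + √6)
V = 18 (V = 4*5 - 2 = 20 - 2 = 18)
y(n) = 1/(-9 + n + √6) (y(n) = 1/(n + (-9 + √6)) = 1/(-9 + n + √6))
y(11)*V + p = 18/(-9 + 11 + √6) + 81 = 18/(2 + √6) + 81 = 81 + 18/(2 + √6)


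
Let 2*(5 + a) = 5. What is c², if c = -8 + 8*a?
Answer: 784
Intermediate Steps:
a = -5/2 (a = -5 + (½)*5 = -5 + 5/2 = -5/2 ≈ -2.5000)
c = -28 (c = -8 + 8*(-5/2) = -8 - 20 = -28)
c² = (-28)² = 784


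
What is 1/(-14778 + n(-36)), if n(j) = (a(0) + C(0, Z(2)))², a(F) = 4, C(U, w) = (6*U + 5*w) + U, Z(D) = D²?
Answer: -1/14202 ≈ -7.0413e-5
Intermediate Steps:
C(U, w) = 5*w + 7*U (C(U, w) = (5*w + 6*U) + U = 5*w + 7*U)
n(j) = 576 (n(j) = (4 + (5*2² + 7*0))² = (4 + (5*4 + 0))² = (4 + (20 + 0))² = (4 + 20)² = 24² = 576)
1/(-14778 + n(-36)) = 1/(-14778 + 576) = 1/(-14202) = -1/14202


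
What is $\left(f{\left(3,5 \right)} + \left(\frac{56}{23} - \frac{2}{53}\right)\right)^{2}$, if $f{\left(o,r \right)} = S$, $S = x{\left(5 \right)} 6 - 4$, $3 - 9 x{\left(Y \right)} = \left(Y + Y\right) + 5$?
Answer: $\frac{137030436}{1485961} \approx 92.217$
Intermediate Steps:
$x{\left(Y \right)} = - \frac{2}{9} - \frac{2 Y}{9}$ ($x{\left(Y \right)} = \frac{1}{3} - \frac{\left(Y + Y\right) + 5}{9} = \frac{1}{3} - \frac{2 Y + 5}{9} = \frac{1}{3} - \frac{5 + 2 Y}{9} = \frac{1}{3} - \left(\frac{5}{9} + \frac{2 Y}{9}\right) = - \frac{2}{9} - \frac{2 Y}{9}$)
$S = -12$ ($S = \left(- \frac{2}{9} - \frac{10}{9}\right) 6 - 4 = \left(- \frac{4}{3}\right) 6 - 4 = -8 - 4 = -12$)
$f{\left(o,r \right)} = -12$
$\left(f{\left(3,5 \right)} + \left(\frac{56}{23} - \frac{2}{53}\right)\right)^{2} = \left(-12 + \left(\frac{56}{23} - \frac{2}{53}\right)\right)^{2} = \left(-12 + \frac{2922}{1219}\right)^{2} = \left(- \frac{11706}{1219}\right)^{2} = \frac{137030436}{1485961}$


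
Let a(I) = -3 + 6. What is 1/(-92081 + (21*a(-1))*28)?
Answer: -1/90317 ≈ -1.1072e-5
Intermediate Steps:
a(I) = 3
1/(-92081 + (21*a(-1))*28) = 1/(-92081 + (21*3)*28) = 1/(-92081 + 63*28) = 1/(-92081 + 1764) = 1/(-90317) = -1/90317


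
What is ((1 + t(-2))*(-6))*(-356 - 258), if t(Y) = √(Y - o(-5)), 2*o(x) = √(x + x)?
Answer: 3684 + 1842*√(-8 - 2*I*√10) ≈ 5615.0 - 5556.3*I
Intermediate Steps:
o(x) = √2*√x/2 (o(x) = √(x + x)/2 = √(2*x)/2 = (√2*√x)/2 = √2*√x/2)
t(Y) = √(Y - I*√10/2) (t(Y) = √(Y - √2*√(-5)/2) = √(Y - √2*I*√5/2) = √(Y - I*√10/2))
((1 + t(-2))*(-6))*(-356 - 258) = ((1 + √(4*(-2) - 2*I*√10)/2)*(-6))*(-356 - 258) = ((1 + √(-8 - 2*I*√10)/2)*(-6))*(-614) = (-6 - 3*√(-8 - 2*I*√10))*(-614) = 3684 + 1842*√(-8 - 2*I*√10)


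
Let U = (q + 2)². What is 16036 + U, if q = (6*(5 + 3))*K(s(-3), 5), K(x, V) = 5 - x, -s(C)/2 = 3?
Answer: 296936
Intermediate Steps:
s(C) = -6 (s(C) = -2*3 = -6)
q = 528 (q = (6*(5 + 3))*(5 - 1*(-6)) = (6*8)*(5 + 6) = 48*11 = 528)
U = 280900 (U = (528 + 2)² = 530² = 280900)
16036 + U = 16036 + 280900 = 296936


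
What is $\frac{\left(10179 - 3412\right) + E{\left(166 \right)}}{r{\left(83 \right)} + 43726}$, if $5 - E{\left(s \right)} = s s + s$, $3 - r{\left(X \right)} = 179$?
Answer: $- \frac{419}{871} \approx -0.48106$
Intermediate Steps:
$r{\left(X \right)} = -176$ ($r{\left(X \right)} = 3 - 179 = -176$)
$E{\left(s \right)} = 5 - s - s^{2}$ ($E{\left(s \right)} = 5 - \left(s s + s\right) = 5 - \left(s^{2} + s\right) = 5 - \left(s + s^{2}\right) = 5 - s - s^{2}$)
$\frac{\left(10179 - 3412\right) + E{\left(166 \right)}}{r{\left(83 \right)} + 43726} = \frac{\left(10179 - 3412\right) - 27717}{-176 + 43726} = \frac{6767 - 27717}{43550} = \left(6767 - 27717\right) \frac{1}{43550} = \left(-20950\right) \frac{1}{43550} = - \frac{419}{871}$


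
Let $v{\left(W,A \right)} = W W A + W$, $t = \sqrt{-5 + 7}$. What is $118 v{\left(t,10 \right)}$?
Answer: $2360 + 118 \sqrt{2} \approx 2526.9$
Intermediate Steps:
$t = \sqrt{2} \approx 1.4142$
$v{\left(W,A \right)} = W + A W^{2}$ ($v{\left(W,A \right)} = W^{2} A + W = A W^{2} + W = W + A W^{2}$)
$118 v{\left(t,10 \right)} = 118 \sqrt{2} \left(1 + 10 \sqrt{2}\right)$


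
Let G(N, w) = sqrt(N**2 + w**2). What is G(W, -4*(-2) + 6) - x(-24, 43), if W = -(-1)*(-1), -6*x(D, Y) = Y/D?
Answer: -43/144 + sqrt(197) ≈ 13.737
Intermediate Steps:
x(D, Y) = -Y/(6*D)
W = -1 (W = -1*1 = -1)
G(W, -4*(-2) + 6) - x(-24, 43) = sqrt((-1)**2 + (-4*(-2) + 6)**2) - (-1)*43/(6*(-24)) = sqrt(1 + (8 + 6)**2) - (-1)*43*(-1)/(6*24) = sqrt(1 + 14**2) - 1*43/144 = sqrt(1 + 196) - 43/144 = sqrt(197) - 43/144 = -43/144 + sqrt(197)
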